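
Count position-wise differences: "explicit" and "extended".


Comparing character by character (same length = 8):
  Pos 0: 'e' vs 'e' =
  Pos 1: 'x' vs 'x' =
  Pos 2: 'p' vs 't' !=
  Pos 3: 'l' vs 'e' !=
  Pos 4: 'i' vs 'n' !=
  Pos 5: 'c' vs 'd' !=
  Pos 6: 'i' vs 'e' !=
  Pos 7: 't' vs 'd' !=
Hamming distance = 6


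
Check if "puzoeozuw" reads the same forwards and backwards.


Word: "puzoeozuw"
Reversed: "wuzoeozup"
Forward == Backward? puzoeozuw != wuzoeozup
Palindrome = No


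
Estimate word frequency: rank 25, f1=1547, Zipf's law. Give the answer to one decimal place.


Zipf's law: f(r) = f(1) / r
f(1) = 1547
f(25) = 1547 / 25
= 61.9 occurrences


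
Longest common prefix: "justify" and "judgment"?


Word 1: "justify"
Word 2: "judgment"
Comparing from start:
  Pos 0: 'j' == 'j'
  Pos 1: 'u' == 'u'
  Pos 2: 's' != 'd' (stop)
LCP = "ju" (length 2)


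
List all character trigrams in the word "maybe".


Word: "maybe" (length 5)
Number of trigrams = 5 - 3 + 1 = 3
  Position 0: "may"
  Position 1: "ayb"
  Position 2: "ybe"
Trigrams = "may", "ayb", "ybe"


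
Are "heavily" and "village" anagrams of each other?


Word 1: "heavily" → sorted: aehilvy
Word 2: "village" → sorted: aegillv
Same letters? aehilvy != aegillv
Anagram = No


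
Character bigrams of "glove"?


Word: "glove" (length 5)
Number of bigrams = 5 - 2 + 1 = 4
  Position 0: "gl"
  Position 1: "lo"
  Position 2: "ov"
  Position 3: "ve"
Bigrams = "gl", "lo", "ov", "ve"


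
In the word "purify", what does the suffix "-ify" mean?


Suffix: -ify
Example: purify = pure + -ify, with a spelling change
Meaning = to make


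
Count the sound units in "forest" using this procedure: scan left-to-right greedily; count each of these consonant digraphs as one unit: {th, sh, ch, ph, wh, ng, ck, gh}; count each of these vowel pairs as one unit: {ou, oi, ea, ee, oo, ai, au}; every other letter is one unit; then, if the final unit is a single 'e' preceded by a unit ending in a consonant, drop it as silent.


Word: "forest" (6 letters)
Left-to-right scan:
  [1] 'f' (letter)
  [2] 'o' (letter)
  [3] 'r' (letter)
  [4] 'e' (letter)
  [5] 's' (letter)
  [6] 't' (letter)
Units from scan: 6
Sound units = 6 units


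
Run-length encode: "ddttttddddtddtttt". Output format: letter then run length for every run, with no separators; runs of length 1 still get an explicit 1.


String: "ddttttddddtddtttt"
Scanning for consecutive runs:
  'd' x 2
  't' x 4
  'd' x 4
  't' x 1
  'd' x 2
  't' x 4
RLE = "d2t4d4t1d2t4"


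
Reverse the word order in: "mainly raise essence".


Original: "mainly raise essence"
Words (1..n): mainly | raise | essence
Reversed (n..1): essence | raise | mainly
Result = "essence raise mainly"


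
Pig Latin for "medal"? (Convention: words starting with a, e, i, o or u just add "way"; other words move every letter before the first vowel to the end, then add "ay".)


Word: "medal"
Starts with consonant(s) → move to end, add 'ay'
Consonant cluster: "m"
Pig Latin = "edalmay"


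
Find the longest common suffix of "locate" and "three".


Word 1: "locate"
Word 2: "three"
Comparing from end:
  Pos -1: 'e' == 'e'
  Pos -2: 't' != 'e' (stop)
LCS = "e" (length 1)


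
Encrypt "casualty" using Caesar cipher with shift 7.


Word: "casualty"
Shift: 7
Each letter → (letter + shift) mod 26:
  'c' (2) + 7 = 9 → 'j'
  'a' (0) + 7 = 7 → 'h'
  's' (18) + 7 = 25 → 'z'
  'u' (20) + 7 = 1 → 'b'
  'a' (0) + 7 = 7 → 'h'
  'l' (11) + 7 = 18 → 's'
  't' (19) + 7 = 0 → 'a'
  'y' (24) + 7 = 5 → 'f'
Result = "jhzbhsaf"


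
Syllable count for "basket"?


Word: "basket"
Syllable breakdown: bas · ket
Counting: 2 parts
= 2 syllables


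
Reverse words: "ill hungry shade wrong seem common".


Original: "ill hungry shade wrong seem common"
Words (1..n): ill | hungry | shade | wrong | seem | common
Reversed (n..1): common | seem | wrong | shade | hungry | ill
Result = "common seem wrong shade hungry ill"


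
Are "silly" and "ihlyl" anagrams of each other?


Word 1: "silly" → sorted: illsy
Word 2: "ihlyl" → sorted: hilly
Same letters? illsy != hilly
Anagram = No


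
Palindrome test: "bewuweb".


Word: "bewuweb"
Reversed: "bewuweb"
Forward == Backward? bewuweb == bewuweb
Palindrome = Yes


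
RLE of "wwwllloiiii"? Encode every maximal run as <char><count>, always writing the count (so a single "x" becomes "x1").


String: "wwwllloiiii"
Scanning for consecutive runs:
  'w' x 3
  'l' x 3
  'o' x 1
  'i' x 4
RLE = "w3l3o1i4"


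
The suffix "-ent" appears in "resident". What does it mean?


Suffix: -ent
As in: resident -> reside + -ent, with a spelling change
Meaning = one who / that which


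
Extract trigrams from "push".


Word: "push" (length 4)
Number of trigrams = 4 - 3 + 1 = 2
  Position 0: "pus"
  Position 1: "ush"
Trigrams = "pus", "ush"


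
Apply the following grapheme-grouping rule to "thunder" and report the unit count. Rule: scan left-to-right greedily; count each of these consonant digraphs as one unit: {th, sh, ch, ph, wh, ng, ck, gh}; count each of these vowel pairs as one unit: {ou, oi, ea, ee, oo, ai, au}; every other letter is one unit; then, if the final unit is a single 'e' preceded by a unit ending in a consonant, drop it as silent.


Word: "thunder" (7 letters)
Left-to-right scan:
  [1] 'th' (digraph)
  [2] 'u' (letter)
  [3] 'n' (letter)
  [4] 'd' (letter)
  [5] 'e' (letter)
  [6] 'r' (letter)
Units from scan: 6
Sound units = 6 units


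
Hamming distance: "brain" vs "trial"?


Comparing character by character (same length = 5):
  Pos 0: 'b' vs 't' !=
  Pos 1: 'r' vs 'r' =
  Pos 2: 'a' vs 'i' !=
  Pos 3: 'i' vs 'a' !=
  Pos 4: 'n' vs 'l' !=
Hamming distance = 4


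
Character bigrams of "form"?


Word: "form" (length 4)
Number of bigrams = 4 - 2 + 1 = 3
  Position 0: "fo"
  Position 1: "or"
  Position 2: "rm"
Bigrams = "fo", "or", "rm"


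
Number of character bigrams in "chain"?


Word: "chain" (length 5)
Number of 2-grams = length - 2 + 1 = 5 - 2 + 1
= 4


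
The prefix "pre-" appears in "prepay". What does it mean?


Prefix: pre-
Example: prepay (pre- + pay)
Meaning = before


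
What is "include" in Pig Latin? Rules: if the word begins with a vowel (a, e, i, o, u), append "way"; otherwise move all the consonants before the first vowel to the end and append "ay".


Word: "include"
Starts with vowel → add 'way'
Pig Latin = "includeway"


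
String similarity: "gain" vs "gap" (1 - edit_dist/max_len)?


Word 1: "gain" (length 4)
Word 2: "gap" (length 3)
One optimal edit sequence:
  1. keep 'g'
  2. keep 'a'
  3. delete 'i'  (+1)
  4. substitute 'n' -> 'p'  (+1)
Edit distance = 2
Max length = max(4, 3) = 4
Similarity = 1 - 2/4
= 0.5000


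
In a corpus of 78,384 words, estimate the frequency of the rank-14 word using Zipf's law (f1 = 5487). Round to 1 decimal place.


Zipf's law: f(r) = f(1) / r
f(1) = 5487
f(14) = 5487 / 14
= 391.9 occurrences


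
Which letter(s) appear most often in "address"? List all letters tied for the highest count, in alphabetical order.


Word: "address"
Letter counts:
  'a': 1
  'd': 2
  'e': 1
  'r': 1
  's': 2
Maximum count = 2
Most frequent = 'd', 's' (2 times each)


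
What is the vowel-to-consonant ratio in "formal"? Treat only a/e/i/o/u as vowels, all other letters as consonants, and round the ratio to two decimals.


Word: "formal"
Vowels (a,e,i,o,u): 2
Consonants: 4
Ratio = 2/4
= 0.50


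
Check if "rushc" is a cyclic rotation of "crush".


Word: "crush", Candidate: "rushc"
Method: check if candidate is substring of word+word
"crushcrush" contains "rushc"? Yes
Is rotation = Yes


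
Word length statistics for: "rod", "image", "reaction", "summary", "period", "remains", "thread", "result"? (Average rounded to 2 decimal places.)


Lengths: "rod"=3, "image"=5, "reaction"=8, "summary"=7, "period"=6, "remains"=7, "thread"=6, "result"=6
Sum = 48, Count = 8
Average = 48/8 = 6.00
= avg=6.00, min=3, max=8


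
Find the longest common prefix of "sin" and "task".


Word 1: "sin"
Word 2: "task"
Comparing from start:
  Pos 0: 's' != 't' (stop)
LCP = "" (length 0)


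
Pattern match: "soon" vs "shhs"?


Pattern of "soon": [0, 1, 1, 2]
Pattern of "shhs": [0, 1, 1, 0]
Patterns do not match
Same pattern = No


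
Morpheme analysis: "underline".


Word: "underline"
Morphemes: under- + line
Each morpheme carries meaning
= 2 morphemes


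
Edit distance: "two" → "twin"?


Word 1: "two" (length 3)
Word 2: "twin" (length 4)
One optimal edit sequence (insert/delete/substitute each cost 1):
  1. keep 't'
  2. keep 'w'
  3. insert 'i'  (+1)
  4. substitute 'o' -> 'n'  (+1)
Total edit operations: 2
Edit distance = 2


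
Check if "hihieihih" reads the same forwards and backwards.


Word: "hihieihih"
Reversed: "hihieihih"
Forward == Backward? hihieihih == hihieihih
Palindrome = Yes


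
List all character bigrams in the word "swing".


Word: "swing" (length 5)
Number of bigrams = 5 - 2 + 1 = 4
  Position 0: "sw"
  Position 1: "wi"
  Position 2: "in"
  Position 3: "ng"
Bigrams = "sw", "wi", "in", "ng"


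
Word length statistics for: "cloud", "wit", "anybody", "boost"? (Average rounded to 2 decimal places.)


Lengths: "cloud"=5, "wit"=3, "anybody"=7, "boost"=5
Sum = 20, Count = 4
Average = 20/4 = 5.00
= avg=5.00, min=3, max=7


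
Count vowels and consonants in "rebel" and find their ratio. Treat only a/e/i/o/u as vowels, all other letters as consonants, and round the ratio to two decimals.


Word: "rebel"
Vowels (a,e,i,o,u): 2
Consonants: 3
Ratio = 2/3
= 0.67


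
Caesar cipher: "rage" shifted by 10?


Word: "rage"
Shift: 10
Each letter → (letter + shift) mod 26:
  'r' (17) + 10 = 1 → 'b'
  'a' (0) + 10 = 10 → 'k'
  'g' (6) + 10 = 16 → 'q'
  'e' (4) + 10 = 14 → 'o'
Result = "bkqo"


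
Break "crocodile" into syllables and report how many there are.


Word: "crocodile"
Syllable breakdown: croc / o / dile
Counting: 3 parts
= 3 syllables


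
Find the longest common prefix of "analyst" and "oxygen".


Word 1: "analyst"
Word 2: "oxygen"
Comparing from start:
  Pos 0: 'a' != 'o' (stop)
LCP = "" (length 0)


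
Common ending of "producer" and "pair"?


Word 1: "producer"
Word 2: "pair"
Comparing from end:
  Pos -1: 'r' == 'r'
  Pos -2: 'e' != 'i' (stop)
LCS = "r" (length 1)


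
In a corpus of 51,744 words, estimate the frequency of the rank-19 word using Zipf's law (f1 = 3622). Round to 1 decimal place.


Zipf's law: f(r) = f(1) / r
f(1) = 3622
f(19) = 3622 / 19
= 190.6 occurrences


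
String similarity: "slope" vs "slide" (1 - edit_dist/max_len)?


Word 1: "slope" (length 5)
Word 2: "slide" (length 5)
One optimal edit sequence:
  1. keep 's'
  2. keep 'l'
  3. substitute 'o' -> 'i'  (+1)
  4. substitute 'p' -> 'd'  (+1)
  5. keep 'e'
Edit distance = 2
Max length = max(5, 5) = 5
Similarity = 1 - 2/5
= 0.6000


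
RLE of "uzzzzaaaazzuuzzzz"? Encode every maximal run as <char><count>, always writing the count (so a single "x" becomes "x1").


String: "uzzzzaaaazzuuzzzz"
Scanning for consecutive runs:
  'u' x 1
  'z' x 4
  'a' x 4
  'z' x 2
  'u' x 2
  'z' x 4
RLE = "u1z4a4z2u2z4"


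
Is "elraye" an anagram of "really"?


Word 1: "really" → sorted: aellry
Word 2: "elraye" → sorted: aeelry
Same letters? aellry != aeelry
Anagram = No


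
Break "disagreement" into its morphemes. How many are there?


Word: "disagreement"
Morphemes: dis- | agree | -ment
Each morpheme carries meaning
= 3 morphemes


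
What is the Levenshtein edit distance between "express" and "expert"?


Word 1: "express" (length 7)
Word 2: "expert" (length 6)
One optimal edit sequence (insert/delete/substitute each cost 1):
  1. keep 'e'
  2. keep 'x'
  3. keep 'p'
  4. delete 'r'  (+1)
  5. keep 'e'
  6. substitute 's' -> 'r'  (+1)
  7. substitute 's' -> 't'  (+1)
Total edit operations: 3
Edit distance = 3


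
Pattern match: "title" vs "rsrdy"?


Pattern of "title": [0, 1, 0, 2, 3]
Pattern of "rsrdy": [0, 1, 0, 2, 3]
Patterns match
Same pattern = Yes


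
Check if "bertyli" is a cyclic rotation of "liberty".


Word: "liberty", Candidate: "bertyli"
Method: check if candidate is substring of word+word
"libertyliberty" contains "bertyli"? Yes
Is rotation = Yes


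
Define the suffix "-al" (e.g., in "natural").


Suffix: -al
As in: natural -> nature + -al, with a spelling change
Meaning = relating to


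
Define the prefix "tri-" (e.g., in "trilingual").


Prefix: tri-
As in: trilingual -> tri- + lingual
Meaning = three


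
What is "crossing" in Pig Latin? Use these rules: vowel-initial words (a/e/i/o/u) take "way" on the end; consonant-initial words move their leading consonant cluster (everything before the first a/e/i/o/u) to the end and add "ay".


Word: "crossing"
Starts with consonant(s) → move to end, add 'ay'
Consonant cluster: "cr"
Pig Latin = "ossingcray"


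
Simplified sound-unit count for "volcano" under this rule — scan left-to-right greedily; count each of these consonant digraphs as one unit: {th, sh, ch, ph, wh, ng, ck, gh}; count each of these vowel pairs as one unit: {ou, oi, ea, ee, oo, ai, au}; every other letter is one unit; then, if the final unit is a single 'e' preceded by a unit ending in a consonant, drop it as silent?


Word: "volcano" (7 letters)
Left-to-right scan:
  1. 'v' (letter)
  2. 'o' (letter)
  3. 'l' (letter)
  4. 'c' (letter)
  5. 'a' (letter)
  6. 'n' (letter)
  7. 'o' (letter)
Units from scan: 7
Sound units = 7 units


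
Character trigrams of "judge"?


Word: "judge" (length 5)
Number of trigrams = 5 - 3 + 1 = 3
  Position 0: "jud"
  Position 1: "udg"
  Position 2: "dge"
Trigrams = "jud", "udg", "dge"


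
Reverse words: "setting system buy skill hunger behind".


Original: "setting system buy skill hunger behind"
Words (1..n): setting | system | buy | skill | hunger | behind
Reversed (n..1): behind | hunger | skill | buy | system | setting
Result = "behind hunger skill buy system setting"


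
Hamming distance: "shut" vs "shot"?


Comparing character by character (same length = 4):
  Pos 0: 's' vs 's' =
  Pos 1: 'h' vs 'h' =
  Pos 2: 'u' vs 'o' !=
  Pos 3: 't' vs 't' =
Hamming distance = 1


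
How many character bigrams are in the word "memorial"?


Word: "memorial" (length 8)
Number of 2-grams = length - 2 + 1 = 8 - 2 + 1
= 7


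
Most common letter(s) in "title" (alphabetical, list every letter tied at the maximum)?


Word: "title"
Letter counts:
  'e': 1
  'i': 1
  'l': 1
  't': 2
Maximum count = 2
Most frequent = 't' (2 times each)


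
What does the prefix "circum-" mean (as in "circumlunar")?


Prefix: circum-
Example: circumlunar = circum- + lunar
Meaning = around


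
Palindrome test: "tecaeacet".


Word: "tecaeacet"
Reversed: "tecaeacet"
Forward == Backward? tecaeacet == tecaeacet
Palindrome = Yes


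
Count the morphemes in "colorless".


Word: "colorless"
Morphemes: color / -less
Each morpheme carries meaning
= 2 morphemes


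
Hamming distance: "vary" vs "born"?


Comparing character by character (same length = 4):
  Pos 0: 'v' vs 'b' !=
  Pos 1: 'a' vs 'o' !=
  Pos 2: 'r' vs 'r' =
  Pos 3: 'y' vs 'n' !=
Hamming distance = 3


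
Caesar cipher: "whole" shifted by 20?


Word: "whole"
Shift: 20
Each letter → (letter + shift) mod 26:
  'w' (22) + 20 = 16 → 'q'
  'h' (7) + 20 = 1 → 'b'
  'o' (14) + 20 = 8 → 'i'
  'l' (11) + 20 = 5 → 'f'
  'e' (4) + 20 = 24 → 'y'
Result = "qbify"


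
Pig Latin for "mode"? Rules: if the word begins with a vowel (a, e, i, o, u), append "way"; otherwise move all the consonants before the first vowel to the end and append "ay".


Word: "mode"
Starts with consonant(s) → move to end, add 'ay'
Consonant cluster: "m"
Pig Latin = "odemay"


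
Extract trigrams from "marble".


Word: "marble" (length 6)
Number of trigrams = 6 - 3 + 1 = 4
  Position 0: "mar"
  Position 1: "arb"
  Position 2: "rbl"
  Position 3: "ble"
Trigrams = "mar", "arb", "rbl", "ble"


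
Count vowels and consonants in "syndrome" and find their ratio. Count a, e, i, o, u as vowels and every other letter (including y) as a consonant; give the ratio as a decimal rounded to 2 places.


Word: "syndrome"
Vowels (a,e,i,o,u): 2
Consonants: 6
Ratio = 2/6
= 0.33


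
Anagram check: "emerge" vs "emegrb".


Word 1: "emerge" → sorted: eeegmr
Word 2: "emegrb" → sorted: beegmr
Same letters? eeegmr != beegmr
Anagram = No


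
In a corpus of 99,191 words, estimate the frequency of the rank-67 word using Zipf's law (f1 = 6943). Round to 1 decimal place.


Zipf's law: f(r) = f(1) / r
f(1) = 6943
f(67) = 6943 / 67
= 103.6 occurrences


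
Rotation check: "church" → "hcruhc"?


Word: "church", Candidate: "hcruhc"
Method: check if candidate is substring of word+word
"churchchurch" contains "hcruhc"? No
Is rotation = No


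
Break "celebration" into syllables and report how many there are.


Word: "celebration"
Syllable breakdown: cel | e | bra | tion
Counting: 4 parts
= 4 syllables


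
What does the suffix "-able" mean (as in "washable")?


Suffix: -able
Example: washable (wash + -able)
Meaning = capable of


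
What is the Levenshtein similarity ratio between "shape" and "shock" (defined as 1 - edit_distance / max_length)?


Word 1: "shape" (length 5)
Word 2: "shock" (length 5)
One optimal edit sequence:
  1. keep 's'
  2. keep 'h'
  3. substitute 'a' -> 'o'  (+1)
  4. substitute 'p' -> 'c'  (+1)
  5. substitute 'e' -> 'k'  (+1)
Edit distance = 3
Max length = max(5, 5) = 5
Similarity = 1 - 3/5
= 0.4000


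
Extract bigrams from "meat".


Word: "meat" (length 4)
Number of bigrams = 4 - 2 + 1 = 3
  Position 0: "me"
  Position 1: "ea"
  Position 2: "at"
Bigrams = "me", "ea", "at"


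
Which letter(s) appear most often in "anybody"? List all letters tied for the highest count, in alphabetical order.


Word: "anybody"
Letter counts:
  'a': 1
  'b': 1
  'd': 1
  'n': 1
  'o': 1
  'y': 2
Maximum count = 2
Most frequent = 'y' (2 times each)


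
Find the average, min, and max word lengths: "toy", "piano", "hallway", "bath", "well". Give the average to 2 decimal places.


Lengths: "toy"=3, "piano"=5, "hallway"=7, "bath"=4, "well"=4
Sum = 23, Count = 5
Average = 23/5 = 4.60
= avg=4.60, min=3, max=7


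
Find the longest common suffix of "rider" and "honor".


Word 1: "rider"
Word 2: "honor"
Comparing from end:
  Pos -1: 'r' == 'r'
  Pos -2: 'e' != 'o' (stop)
LCS = "r" (length 1)


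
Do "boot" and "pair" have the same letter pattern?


Pattern of "boot": [0, 1, 1, 2]
Pattern of "pair": [0, 1, 2, 3]
Patterns do not match
Same pattern = No


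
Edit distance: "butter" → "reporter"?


Word 1: "butter" (length 6)
Word 2: "reporter" (length 8)
One optimal edit sequence (insert/delete/substitute each cost 1):
  1. insert 'r'  (+1)
  2. insert 'e'  (+1)
  3. substitute 'b' -> 'p'  (+1)
  4. substitute 'u' -> 'o'  (+1)
  5. substitute 't' -> 'r'  (+1)
  6. keep 't'
  7. keep 'e'
  8. keep 'r'
Total edit operations: 5
Edit distance = 5


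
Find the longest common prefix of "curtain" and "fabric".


Word 1: "curtain"
Word 2: "fabric"
Comparing from start:
  Pos 0: 'c' != 'f' (stop)
LCP = "" (length 0)


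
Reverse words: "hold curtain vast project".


Original: "hold curtain vast project"
Words (1..n): hold | curtain | vast | project
Reversed (n..1): project | vast | curtain | hold
Result = "project vast curtain hold"


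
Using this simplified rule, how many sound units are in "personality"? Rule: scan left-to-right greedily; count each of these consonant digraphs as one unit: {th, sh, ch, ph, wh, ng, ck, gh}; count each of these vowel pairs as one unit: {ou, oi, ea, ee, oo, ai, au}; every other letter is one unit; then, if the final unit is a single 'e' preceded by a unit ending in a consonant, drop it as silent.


Word: "personality" (11 letters)
Left-to-right scan:
  (1) 'p' (letter)
  (2) 'e' (letter)
  (3) 'r' (letter)
  (4) 's' (letter)
  (5) 'o' (letter)
  (6) 'n' (letter)
  (7) 'a' (letter)
  (8) 'l' (letter)
  (9) 'i' (letter)
  (10) 't' (letter)
  (11) 'y' (letter)
Units from scan: 11
Sound units = 11 units


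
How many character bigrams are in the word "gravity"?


Word: "gravity" (length 7)
Number of 2-grams = length - 2 + 1 = 7 - 2 + 1
= 6


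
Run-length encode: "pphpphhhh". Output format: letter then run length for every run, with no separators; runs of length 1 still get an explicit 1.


String: "pphpphhhh"
Scanning for consecutive runs:
  'p' x 2
  'h' x 1
  'p' x 2
  'h' x 4
RLE = "p2h1p2h4"


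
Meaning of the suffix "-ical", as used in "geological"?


Suffix: -ical
Example: geological = geology + -ical, with a spelling change
Meaning = relating to


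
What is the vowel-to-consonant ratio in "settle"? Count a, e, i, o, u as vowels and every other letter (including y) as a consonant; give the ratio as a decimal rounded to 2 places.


Word: "settle"
Vowels (a,e,i,o,u): 2
Consonants: 4
Ratio = 2/4
= 0.50


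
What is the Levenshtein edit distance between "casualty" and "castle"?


Word 1: "casualty" (length 8)
Word 2: "castle" (length 6)
One optimal edit sequence (insert/delete/substitute each cost 1):
  1. keep 'c'
  2. keep 'a'
  3. keep 's'
  4. delete 'u'  (+1)
  5. substitute 'a' -> 't'  (+1)
  6. keep 'l'
  7. delete 't'  (+1)
  8. substitute 'y' -> 'e'  (+1)
Total edit operations: 4
Edit distance = 4


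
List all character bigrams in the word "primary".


Word: "primary" (length 7)
Number of bigrams = 7 - 2 + 1 = 6
  Position 0: "pr"
  Position 1: "ri"
  Position 2: "im"
  Position 3: "ma"
  Position 4: "ar"
  Position 5: "ry"
Bigrams = "pr", "ri", "im", "ma", "ar", "ry"


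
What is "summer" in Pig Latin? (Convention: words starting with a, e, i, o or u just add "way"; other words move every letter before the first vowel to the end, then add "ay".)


Word: "summer"
Starts with consonant(s) → move to end, add 'ay'
Consonant cluster: "s"
Pig Latin = "ummersay"


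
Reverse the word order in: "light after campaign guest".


Original: "light after campaign guest"
Words (1..n): light | after | campaign | guest
Reversed (n..1): guest | campaign | after | light
Result = "guest campaign after light"


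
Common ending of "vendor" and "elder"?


Word 1: "vendor"
Word 2: "elder"
Comparing from end:
  Pos -1: 'r' == 'r'
  Pos -2: 'o' != 'e' (stop)
LCS = "r" (length 1)


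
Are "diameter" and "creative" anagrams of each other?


Word 1: "diameter" → sorted: adeeimrt
Word 2: "creative" → sorted: aceeirtv
Same letters? adeeimrt != aceeirtv
Anagram = No


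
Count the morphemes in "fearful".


Word: "fearful"
Morphemes: fear + -ful
Each morpheme carries meaning
= 2 morphemes


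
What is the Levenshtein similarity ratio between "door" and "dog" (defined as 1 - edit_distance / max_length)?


Word 1: "door" (length 4)
Word 2: "dog" (length 3)
One optimal edit sequence:
  1. keep 'd'
  2. delete 'o'  (+1)
  3. keep 'o'
  4. substitute 'r' -> 'g'  (+1)
Edit distance = 2
Max length = max(4, 3) = 4
Similarity = 1 - 2/4
= 0.5000


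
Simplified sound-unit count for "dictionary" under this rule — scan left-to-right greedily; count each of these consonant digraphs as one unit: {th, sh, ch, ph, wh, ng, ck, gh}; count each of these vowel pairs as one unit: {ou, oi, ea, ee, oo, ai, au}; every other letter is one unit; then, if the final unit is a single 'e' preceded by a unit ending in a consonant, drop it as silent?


Word: "dictionary" (10 letters)
Left-to-right scan:
  [1] 'd' (letter)
  [2] 'i' (letter)
  [3] 'c' (letter)
  [4] 't' (letter)
  [5] 'i' (letter)
  [6] 'o' (letter)
  [7] 'n' (letter)
  [8] 'a' (letter)
  [9] 'r' (letter)
  [10] 'y' (letter)
Units from scan: 10
Sound units = 10 units


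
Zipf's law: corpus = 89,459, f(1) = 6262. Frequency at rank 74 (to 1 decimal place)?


Zipf's law: f(r) = f(1) / r
f(1) = 6262
f(74) = 6262 / 74
= 84.6 occurrences


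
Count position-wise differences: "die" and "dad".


Comparing character by character (same length = 3):
  Pos 0: 'd' vs 'd' =
  Pos 1: 'i' vs 'a' !=
  Pos 2: 'e' vs 'd' !=
Hamming distance = 2


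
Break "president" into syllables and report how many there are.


Word: "president"
Syllable breakdown: pres · i · dent
Counting: 3 parts
= 3 syllables


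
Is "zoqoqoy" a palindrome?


Word: "zoqoqoy"
Reversed: "yoqoqoz"
Forward == Backward? zoqoqoy != yoqoqoz
Palindrome = No


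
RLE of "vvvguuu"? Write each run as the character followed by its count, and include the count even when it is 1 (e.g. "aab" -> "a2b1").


String: "vvvguuu"
Scanning for consecutive runs:
  'v' x 3
  'g' x 1
  'u' x 3
RLE = "v3g1u3"


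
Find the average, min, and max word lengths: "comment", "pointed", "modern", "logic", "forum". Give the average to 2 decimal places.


Lengths: "comment"=7, "pointed"=7, "modern"=6, "logic"=5, "forum"=5
Sum = 30, Count = 5
Average = 30/5 = 6.00
= avg=6.00, min=5, max=7


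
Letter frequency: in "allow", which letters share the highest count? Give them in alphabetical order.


Word: "allow"
Letter counts:
  'a': 1
  'l': 2
  'o': 1
  'w': 1
Maximum count = 2
Most frequent = 'l' (2 times each)


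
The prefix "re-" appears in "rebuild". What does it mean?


Prefix: re-
Example: rebuild = re- + build
Meaning = again


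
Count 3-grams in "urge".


Word: "urge" (length 4)
Number of 3-grams = length - 3 + 1 = 4 - 3 + 1
= 2


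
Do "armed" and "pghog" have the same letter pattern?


Pattern of "armed": [0, 1, 2, 3, 4]
Pattern of "pghog": [0, 1, 2, 3, 1]
Patterns do not match
Same pattern = No


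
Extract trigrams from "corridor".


Word: "corridor" (length 8)
Number of trigrams = 8 - 3 + 1 = 6
  Position 0: "cor"
  Position 1: "orr"
  Position 2: "rri"
  Position 3: "rid"
  Position 4: "ido"
  Position 5: "dor"
Trigrams = "cor", "orr", "rri", "rid", "ido", "dor"


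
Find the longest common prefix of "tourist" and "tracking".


Word 1: "tourist"
Word 2: "tracking"
Comparing from start:
  Pos 0: 't' == 't'
  Pos 1: 'o' != 'r' (stop)
LCP = "t" (length 1)


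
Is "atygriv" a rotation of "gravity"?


Word: "gravity", Candidate: "atygriv"
Method: check if candidate is substring of word+word
"gravitygravity" contains "atygriv"? No
Is rotation = No


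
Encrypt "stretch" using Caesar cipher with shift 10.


Word: "stretch"
Shift: 10
Each letter → (letter + shift) mod 26:
  's' (18) + 10 = 2 → 'c'
  't' (19) + 10 = 3 → 'd'
  'r' (17) + 10 = 1 → 'b'
  'e' (4) + 10 = 14 → 'o'
  't' (19) + 10 = 3 → 'd'
  'c' (2) + 10 = 12 → 'm'
  'h' (7) + 10 = 17 → 'r'
Result = "cdbodmr"


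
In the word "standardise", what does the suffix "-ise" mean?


Suffix: -ise
Example: standardise (standard + -ise)
Meaning = to make


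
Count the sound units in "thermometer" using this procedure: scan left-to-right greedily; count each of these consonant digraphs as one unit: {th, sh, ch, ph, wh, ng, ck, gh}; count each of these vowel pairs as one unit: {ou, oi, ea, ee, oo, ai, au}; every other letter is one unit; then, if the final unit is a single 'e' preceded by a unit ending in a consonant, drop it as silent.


Word: "thermometer" (11 letters)
Left-to-right scan:
  [1] 'th' (digraph)
  [2] 'e' (letter)
  [3] 'r' (letter)
  [4] 'm' (letter)
  [5] 'o' (letter)
  [6] 'm' (letter)
  [7] 'e' (letter)
  [8] 't' (letter)
  [9] 'e' (letter)
  [10] 'r' (letter)
Units from scan: 10
Sound units = 10 units


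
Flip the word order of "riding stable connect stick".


Original: "riding stable connect stick"
Words (1..n): riding | stable | connect | stick
Reversed (n..1): stick | connect | stable | riding
Result = "stick connect stable riding"


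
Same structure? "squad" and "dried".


Pattern of "squad": [0, 1, 2, 3, 4]
Pattern of "dried": [0, 1, 2, 3, 0]
Patterns do not match
Same pattern = No


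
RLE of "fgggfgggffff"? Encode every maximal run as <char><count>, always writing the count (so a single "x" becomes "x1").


String: "fgggfgggffff"
Scanning for consecutive runs:
  'f' x 1
  'g' x 3
  'f' x 1
  'g' x 3
  'f' x 4
RLE = "f1g3f1g3f4"


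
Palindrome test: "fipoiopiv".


Word: "fipoiopiv"
Reversed: "vipoiopif"
Forward == Backward? fipoiopiv != vipoiopif
Palindrome = No


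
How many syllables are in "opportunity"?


Word: "opportunity"
Syllable breakdown: op | por | tu | ni | ty
Counting: 5 parts
= 5 syllables


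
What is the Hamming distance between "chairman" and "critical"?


Comparing character by character (same length = 8):
  Pos 0: 'c' vs 'c' =
  Pos 1: 'h' vs 'r' !=
  Pos 2: 'a' vs 'i' !=
  Pos 3: 'i' vs 't' !=
  Pos 4: 'r' vs 'i' !=
  Pos 5: 'm' vs 'c' !=
  Pos 6: 'a' vs 'a' =
  Pos 7: 'n' vs 'l' !=
Hamming distance = 6


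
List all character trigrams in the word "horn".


Word: "horn" (length 4)
Number of trigrams = 4 - 3 + 1 = 2
  Position 0: "hor"
  Position 1: "orn"
Trigrams = "hor", "orn"


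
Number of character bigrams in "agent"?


Word: "agent" (length 5)
Number of 2-grams = length - 2 + 1 = 5 - 2 + 1
= 4


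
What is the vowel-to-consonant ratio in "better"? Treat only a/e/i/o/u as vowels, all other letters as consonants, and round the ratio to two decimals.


Word: "better"
Vowels (a,e,i,o,u): 2
Consonants: 4
Ratio = 2/4
= 0.50


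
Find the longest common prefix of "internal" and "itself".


Word 1: "internal"
Word 2: "itself"
Comparing from start:
  Pos 0: 'i' == 'i'
  Pos 1: 'n' != 't' (stop)
LCP = "i" (length 1)


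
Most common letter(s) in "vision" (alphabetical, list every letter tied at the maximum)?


Word: "vision"
Letter counts:
  'i': 2
  'n': 1
  'o': 1
  's': 1
  'v': 1
Maximum count = 2
Most frequent = 'i' (2 times each)


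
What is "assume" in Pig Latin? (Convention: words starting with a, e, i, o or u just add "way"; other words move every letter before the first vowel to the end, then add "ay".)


Word: "assume"
Starts with vowel → add 'way'
Pig Latin = "assumeway"


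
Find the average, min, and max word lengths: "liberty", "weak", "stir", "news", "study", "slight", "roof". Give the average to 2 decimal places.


Lengths: "liberty"=7, "weak"=4, "stir"=4, "news"=4, "study"=5, "slight"=6, "roof"=4
Sum = 34, Count = 7
Average = 34/7 = 4.86
= avg=4.86, min=4, max=7


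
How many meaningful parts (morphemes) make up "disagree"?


Word: "disagree"
Morphemes: dis- / agree
Each morpheme carries meaning
= 2 morphemes


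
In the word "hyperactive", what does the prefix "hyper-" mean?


Prefix: hyper-
Example: hyperactive (hyper- + active)
Meaning = over / excessive


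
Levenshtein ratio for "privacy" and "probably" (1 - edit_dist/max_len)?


Word 1: "privacy" (length 7)
Word 2: "probably" (length 8)
One optimal edit sequence:
  1. keep 'p'
  2. keep 'r'
  3. substitute 'i' -> 'o'  (+1)
  4. substitute 'v' -> 'b'  (+1)
  5. keep 'a'
  6. insert 'b'  (+1)
  7. substitute 'c' -> 'l'  (+1)
  8. keep 'y'
Edit distance = 4
Max length = max(7, 8) = 8
Similarity = 1 - 4/8
= 0.5000


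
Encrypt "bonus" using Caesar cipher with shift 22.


Word: "bonus"
Shift: 22
Each letter → (letter + shift) mod 26:
  'b' (1) + 22 = 23 → 'x'
  'o' (14) + 22 = 10 → 'k'
  'n' (13) + 22 = 9 → 'j'
  'u' (20) + 22 = 16 → 'q'
  's' (18) + 22 = 14 → 'o'
Result = "xkjqo"


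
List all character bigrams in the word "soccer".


Word: "soccer" (length 6)
Number of bigrams = 6 - 2 + 1 = 5
  Position 0: "so"
  Position 1: "oc"
  Position 2: "cc"
  Position 3: "ce"
  Position 4: "er"
Bigrams = "so", "oc", "cc", "ce", "er"


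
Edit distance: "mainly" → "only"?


Word 1: "mainly" (length 6)
Word 2: "only" (length 4)
One optimal edit sequence (insert/delete/substitute each cost 1):
  1. delete 'm'  (+1)
  2. delete 'a'  (+1)
  3. substitute 'i' -> 'o'  (+1)
  4. keep 'n'
  5. keep 'l'
  6. keep 'y'
Total edit operations: 3
Edit distance = 3


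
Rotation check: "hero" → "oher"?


Word: "hero", Candidate: "oher"
Method: check if candidate is substring of word+word
"herohero" contains "oher"? Yes
Is rotation = Yes


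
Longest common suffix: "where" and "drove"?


Word 1: "where"
Word 2: "drove"
Comparing from end:
  Pos -1: 'e' == 'e'
  Pos -2: 'r' != 'v' (stop)
LCS = "e" (length 1)


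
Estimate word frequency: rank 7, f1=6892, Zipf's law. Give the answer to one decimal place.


Zipf's law: f(r) = f(1) / r
f(1) = 6892
f(7) = 6892 / 7
= 984.6 occurrences


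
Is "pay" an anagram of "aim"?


Word 1: "aim" → sorted: aim
Word 2: "pay" → sorted: apy
Same letters? aim != apy
Anagram = No


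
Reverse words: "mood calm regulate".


Original: "mood calm regulate"
Words (1..n): mood | calm | regulate
Reversed (n..1): regulate | calm | mood
Result = "regulate calm mood"


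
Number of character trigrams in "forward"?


Word: "forward" (length 7)
Number of 3-grams = length - 3 + 1 = 7 - 3 + 1
= 5


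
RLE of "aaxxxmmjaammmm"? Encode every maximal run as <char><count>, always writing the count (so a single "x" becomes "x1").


String: "aaxxxmmjaammmm"
Scanning for consecutive runs:
  'a' x 2
  'x' x 3
  'm' x 2
  'j' x 1
  'a' x 2
  'm' x 4
RLE = "a2x3m2j1a2m4"


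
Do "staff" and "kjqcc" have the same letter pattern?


Pattern of "staff": [0, 1, 2, 3, 3]
Pattern of "kjqcc": [0, 1, 2, 3, 3]
Patterns match
Same pattern = Yes


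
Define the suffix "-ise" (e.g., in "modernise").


Suffix: -ise
Example: modernise (modern + -ise)
Meaning = to make


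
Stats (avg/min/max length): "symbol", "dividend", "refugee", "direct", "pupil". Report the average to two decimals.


Lengths: "symbol"=6, "dividend"=8, "refugee"=7, "direct"=6, "pupil"=5
Sum = 32, Count = 5
Average = 32/5 = 6.40
= avg=6.40, min=5, max=8


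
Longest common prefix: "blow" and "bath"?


Word 1: "blow"
Word 2: "bath"
Comparing from start:
  Pos 0: 'b' == 'b'
  Pos 1: 'l' != 'a' (stop)
LCP = "b" (length 1)


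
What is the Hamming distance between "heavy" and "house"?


Comparing character by character (same length = 5):
  Pos 0: 'h' vs 'h' =
  Pos 1: 'e' vs 'o' !=
  Pos 2: 'a' vs 'u' !=
  Pos 3: 'v' vs 's' !=
  Pos 4: 'y' vs 'e' !=
Hamming distance = 4


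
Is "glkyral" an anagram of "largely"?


Word 1: "largely" → sorted: aegllry
Word 2: "glkyral" → sorted: agkllry
Same letters? aegllry != agkllry
Anagram = No


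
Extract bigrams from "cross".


Word: "cross" (length 5)
Number of bigrams = 5 - 2 + 1 = 4
  Position 0: "cr"
  Position 1: "ro"
  Position 2: "os"
  Position 3: "ss"
Bigrams = "cr", "ro", "os", "ss"


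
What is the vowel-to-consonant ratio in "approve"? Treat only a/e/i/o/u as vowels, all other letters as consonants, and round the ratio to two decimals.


Word: "approve"
Vowels (a,e,i,o,u): 3
Consonants: 4
Ratio = 3/4
= 0.75


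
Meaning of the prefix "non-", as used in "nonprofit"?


Prefix: non-
Example: nonprofit = non- + profit
Meaning = not


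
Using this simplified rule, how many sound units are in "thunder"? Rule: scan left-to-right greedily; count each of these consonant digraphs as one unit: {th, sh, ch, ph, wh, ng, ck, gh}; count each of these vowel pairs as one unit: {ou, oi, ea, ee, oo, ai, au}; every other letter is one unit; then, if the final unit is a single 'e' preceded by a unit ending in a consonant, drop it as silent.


Word: "thunder" (7 letters)
Left-to-right scan:
  [1] 'th' (digraph)
  [2] 'u' (letter)
  [3] 'n' (letter)
  [4] 'd' (letter)
  [5] 'e' (letter)
  [6] 'r' (letter)
Units from scan: 6
Sound units = 6 units


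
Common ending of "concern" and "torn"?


Word 1: "concern"
Word 2: "torn"
Comparing from end:
  Pos -1: 'n' == 'n'
  Pos -2: 'r' == 'r'
  Pos -3: 'e' != 'o' (stop)
LCS = "rn" (length 2)


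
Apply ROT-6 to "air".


Word: "air"
Shift: 6
Each letter → (letter + shift) mod 26:
  'a' (0) + 6 = 6 → 'g'
  'i' (8) + 6 = 14 → 'o'
  'r' (17) + 6 = 23 → 'x'
Result = "gox"


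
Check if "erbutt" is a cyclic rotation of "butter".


Word: "butter", Candidate: "erbutt"
Method: check if candidate is substring of word+word
"butterbutter" contains "erbutt"? Yes
Is rotation = Yes


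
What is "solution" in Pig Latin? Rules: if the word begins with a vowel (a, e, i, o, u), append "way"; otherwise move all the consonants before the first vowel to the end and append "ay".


Word: "solution"
Starts with consonant(s) → move to end, add 'ay'
Consonant cluster: "s"
Pig Latin = "olutionsay"


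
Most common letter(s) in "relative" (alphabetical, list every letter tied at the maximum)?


Word: "relative"
Letter counts:
  'a': 1
  'e': 2
  'i': 1
  'l': 1
  'r': 1
  't': 1
  'v': 1
Maximum count = 2
Most frequent = 'e' (2 times each)


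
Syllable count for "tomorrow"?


Word: "tomorrow"
Syllable breakdown: to · mor · row
Counting: 3 parts
= 3 syllables


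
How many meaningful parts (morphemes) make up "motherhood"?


Word: "motherhood"
Morphemes: mother + -hood
Each morpheme carries meaning
= 2 morphemes


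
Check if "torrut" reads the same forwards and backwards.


Word: "torrut"
Reversed: "turrot"
Forward == Backward? torrut != turrot
Palindrome = No


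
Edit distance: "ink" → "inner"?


Word 1: "ink" (length 3)
Word 2: "inner" (length 5)
One optimal edit sequence (insert/delete/substitute each cost 1):
  1. keep 'i'
  2. insert 'n'  (+1)
  3. keep 'n'
  4. insert 'e'  (+1)
  5. substitute 'k' -> 'r'  (+1)
Total edit operations: 3
Edit distance = 3


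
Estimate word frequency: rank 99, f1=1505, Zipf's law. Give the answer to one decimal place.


Zipf's law: f(r) = f(1) / r
f(1) = 1505
f(99) = 1505 / 99
= 15.2 occurrences


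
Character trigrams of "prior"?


Word: "prior" (length 5)
Number of trigrams = 5 - 3 + 1 = 3
  Position 0: "pri"
  Position 1: "rio"
  Position 2: "ior"
Trigrams = "pri", "rio", "ior"


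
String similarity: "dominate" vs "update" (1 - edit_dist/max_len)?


Word 1: "dominate" (length 8)
Word 2: "update" (length 6)
One optimal edit sequence:
  1. delete 'd'  (+1)
  2. delete 'o'  (+1)
  3. substitute 'm' -> 'u'  (+1)
  4. substitute 'i' -> 'p'  (+1)
  5. substitute 'n' -> 'd'  (+1)
  6. keep 'a'
  7. keep 't'
  8. keep 'e'
Edit distance = 5
Max length = max(8, 6) = 8
Similarity = 1 - 5/8
= 0.3750


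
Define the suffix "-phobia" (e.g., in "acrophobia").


Suffix: -phobia
Example: acrophobia (acro- + -phobia)
Meaning = fear of


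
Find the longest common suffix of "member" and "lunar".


Word 1: "member"
Word 2: "lunar"
Comparing from end:
  Pos -1: 'r' == 'r'
  Pos -2: 'e' != 'a' (stop)
LCS = "r" (length 1)


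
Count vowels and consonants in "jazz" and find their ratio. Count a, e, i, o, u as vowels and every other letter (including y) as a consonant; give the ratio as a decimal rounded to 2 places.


Word: "jazz"
Vowels (a,e,i,o,u): 1
Consonants: 3
Ratio = 1/3
= 0.33


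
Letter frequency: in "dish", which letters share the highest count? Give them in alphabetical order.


Word: "dish"
Letter counts:
  'd': 1
  'h': 1
  'i': 1
  's': 1
Maximum count = 1
Most frequent = 'd', 'h', 'i', 's' (1 time each)


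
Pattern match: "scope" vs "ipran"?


Pattern of "scope": [0, 1, 2, 3, 4]
Pattern of "ipran": [0, 1, 2, 3, 4]
Patterns match
Same pattern = Yes


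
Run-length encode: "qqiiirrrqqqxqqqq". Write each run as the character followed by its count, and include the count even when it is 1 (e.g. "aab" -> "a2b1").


String: "qqiiirrrqqqxqqqq"
Scanning for consecutive runs:
  'q' x 2
  'i' x 3
  'r' x 3
  'q' x 3
  'x' x 1
  'q' x 4
RLE = "q2i3r3q3x1q4"
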